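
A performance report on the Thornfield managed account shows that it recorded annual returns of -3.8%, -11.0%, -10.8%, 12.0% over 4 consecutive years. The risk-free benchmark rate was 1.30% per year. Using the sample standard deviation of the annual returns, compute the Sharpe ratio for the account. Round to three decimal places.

-0.435

Mean return μ = -13.60 / 4 = -3.4000%
Σ(r − μ)² = (-3.8 − (-3.4000))² + (-11 − (-3.4000))² + … = 349.8400
σ = √[349.8400 / 3] = 10.7988%
Sharpe = (μ − rf) / σ = (-3.4000 − 1.3) / 10.7988 = -4.7000 / 10.7988 = -0.4352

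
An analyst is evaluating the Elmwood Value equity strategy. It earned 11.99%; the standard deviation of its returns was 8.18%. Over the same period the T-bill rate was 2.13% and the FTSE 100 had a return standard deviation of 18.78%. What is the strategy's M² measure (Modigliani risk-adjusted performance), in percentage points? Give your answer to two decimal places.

Sharpe = (Rp − Rf) / σp = (11.99% − 2.13%) / 8.18% = 1.2054
M² = Rf + Sharpe × σm = 2.13% + 1.2054 × 18.78% = 24.7674%

24.77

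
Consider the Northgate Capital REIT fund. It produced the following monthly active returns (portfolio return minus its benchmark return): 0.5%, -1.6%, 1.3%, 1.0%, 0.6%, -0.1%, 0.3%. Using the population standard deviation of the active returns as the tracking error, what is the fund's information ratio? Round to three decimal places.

0.326

μ = (0.5 − 1.6 + 1.3 + 1 + 0.6 − 0.1 + 0.3) / 7 = 0.2857%
Population σ = √[Σ(r − μ)² / 7] = √[5.3886 / 7] = √0.7698 = 0.8774%
IR = μ / tracking error = 0.2857 / 0.8774 = 0.3256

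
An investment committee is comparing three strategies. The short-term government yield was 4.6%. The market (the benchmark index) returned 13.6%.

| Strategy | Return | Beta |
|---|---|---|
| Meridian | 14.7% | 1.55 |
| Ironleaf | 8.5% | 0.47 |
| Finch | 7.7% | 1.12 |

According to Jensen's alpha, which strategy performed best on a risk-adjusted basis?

Ironleaf

Meridian: α = 14.7% − [4.6% + 1.55 × (13.6% − 4.6%)] = -3.850
Ironleaf: α = 8.5% − [4.6% + 0.47 × (13.6% − 4.6%)] = -0.330
Finch: α = 7.7% − [4.6% + 1.12 × (13.6% − 4.6%)] = -6.980
Highest: Ironleaf (-0.330).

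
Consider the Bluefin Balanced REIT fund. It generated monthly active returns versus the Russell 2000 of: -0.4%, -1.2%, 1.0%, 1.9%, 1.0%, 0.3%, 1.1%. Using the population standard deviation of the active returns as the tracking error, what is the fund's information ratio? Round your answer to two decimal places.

0.55

r̄ = (-0.4 − 1.2 + 1 + 1.9 + 1 + 0.3 + 1.1) / 7 = 3.70 / 7 = 0.5286%
Population std dev = √[6.5543 / 7] = 0.9676%
IR = r̄ / tracking error = 0.5286 / 0.9676 = 0.5463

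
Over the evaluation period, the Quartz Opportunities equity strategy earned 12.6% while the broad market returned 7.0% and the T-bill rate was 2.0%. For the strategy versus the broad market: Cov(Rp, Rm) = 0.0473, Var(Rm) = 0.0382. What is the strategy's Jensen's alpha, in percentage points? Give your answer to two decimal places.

β = Cov / Var = 0.0473 / 0.0382 = 1.2382
E[R] = Rf + β(Rm − Rf) = 2.0% + 1.2382 × (7.0% − 2.0%) = 8.1910%
α = Rp − E[R] = 12.6% − 8.1910% = 4.4090

4.41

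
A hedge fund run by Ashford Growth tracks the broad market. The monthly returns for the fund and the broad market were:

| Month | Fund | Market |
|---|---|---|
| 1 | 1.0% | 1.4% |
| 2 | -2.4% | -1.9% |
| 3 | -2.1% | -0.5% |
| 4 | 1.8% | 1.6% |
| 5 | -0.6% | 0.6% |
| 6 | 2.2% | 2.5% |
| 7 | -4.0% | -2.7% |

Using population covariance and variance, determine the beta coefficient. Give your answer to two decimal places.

1.19

r̄p = -0.5857%,  r̄m = 0.1429%
Cov = Σ(rp − r̄p)(rm − r̄m) / 7 = 3.7737
Var(rm) = Σ(rm − r̄m)² / 7 = 3.1624
β = Cov / Var = 3.7737 / 3.1624 = 1.1933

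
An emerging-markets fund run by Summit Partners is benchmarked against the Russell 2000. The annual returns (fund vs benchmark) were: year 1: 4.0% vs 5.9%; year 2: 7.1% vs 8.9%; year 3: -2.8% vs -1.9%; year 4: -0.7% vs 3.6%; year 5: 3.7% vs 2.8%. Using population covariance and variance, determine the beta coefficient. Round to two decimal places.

0.88

r̄p = 2.2600%,  r̄m = 3.8600%
Cov = Σ(rp − r̄p)(rm − r̄m) / 5 = 11.2664
Var(rm) = Σ(rm − r̄m)² / 5 = 12.7864
β = Cov / Var = 11.2664 / 12.7864 = 0.8811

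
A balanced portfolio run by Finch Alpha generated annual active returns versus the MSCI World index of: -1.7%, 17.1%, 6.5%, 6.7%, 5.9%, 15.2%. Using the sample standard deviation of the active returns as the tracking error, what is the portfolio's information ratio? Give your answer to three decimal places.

1.204

r̄ = (-1.7 + 17.1 + 6.5 + 6.7 + 5.9 + 15.2) / 6 = 49.70 / 6 = 8.2833%
Sample σ = √[Σ(r − r̄)² / 5] = √[236.6083 / 5] = √47.3217 = 6.8791%
IR = r̄ / tracking error = 8.2833 / 6.8791 = 1.2041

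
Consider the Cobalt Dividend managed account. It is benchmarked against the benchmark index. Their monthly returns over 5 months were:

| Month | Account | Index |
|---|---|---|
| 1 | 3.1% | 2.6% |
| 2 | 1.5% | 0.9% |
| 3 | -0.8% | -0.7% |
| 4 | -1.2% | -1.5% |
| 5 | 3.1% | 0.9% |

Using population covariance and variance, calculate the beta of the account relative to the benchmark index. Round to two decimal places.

1.19

r̄p = 1.1400%,  r̄m = 0.4400%
Cov = Σ(rp − r̄p)(rm − r̄m) / 5 = 2.4104
Var(rm) = Σ(rm − r̄m)² / 5 = 2.0304
β = Cov / Var = 2.4104 / 2.0304 = 1.1872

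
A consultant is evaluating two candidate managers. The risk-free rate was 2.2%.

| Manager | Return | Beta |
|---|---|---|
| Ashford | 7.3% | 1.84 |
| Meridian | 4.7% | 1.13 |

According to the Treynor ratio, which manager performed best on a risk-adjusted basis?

Ashford: Treynor = (7.3% − 2.2%) / 1.84 = 2.772
Meridian: Treynor = (4.7% − 2.2%) / 1.13 = 2.212
Highest: Ashford (2.772).

Ashford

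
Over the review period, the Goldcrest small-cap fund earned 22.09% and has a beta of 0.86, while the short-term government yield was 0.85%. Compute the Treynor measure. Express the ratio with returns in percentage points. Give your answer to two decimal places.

24.70

Treynor = (Rp − Rf) / β = (22.09% − 0.85%) / 0.86 = 21.24 / 0.86 = 24.6977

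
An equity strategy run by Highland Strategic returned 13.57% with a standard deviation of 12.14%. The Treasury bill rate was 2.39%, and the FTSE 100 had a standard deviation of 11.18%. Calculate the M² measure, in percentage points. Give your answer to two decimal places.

Sharpe = (Rp − Rf) / σp = (13.57% − 2.39%) / 12.14% = 0.9209
M² = Rf + Sharpe × σm = 2.39% + 0.9209 × 11.18% = 12.6857%

12.69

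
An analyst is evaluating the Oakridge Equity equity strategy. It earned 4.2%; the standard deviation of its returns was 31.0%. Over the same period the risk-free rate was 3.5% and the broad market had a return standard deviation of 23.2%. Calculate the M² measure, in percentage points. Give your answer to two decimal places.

Sharpe = (Rp − Rf) / σp = (4.2% − 3.5%) / 31.0% = 0.0226
M² = Rf + Sharpe × σm = 3.5% + 0.0226 × 23.2% = 4.0243%

4.02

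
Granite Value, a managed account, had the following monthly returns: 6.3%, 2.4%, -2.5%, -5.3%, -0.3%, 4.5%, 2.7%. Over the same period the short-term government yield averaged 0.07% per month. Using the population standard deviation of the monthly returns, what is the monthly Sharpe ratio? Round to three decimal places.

0.278

μ = (6.3 + 2.4 − 2.5 − 5.3 − 0.3 + 4.5 + 2.7) / 7 = 7.80 / 7 = 1.1143%
Population σ = √[Σ(r − μ)² / 7] = √[98.7286 / 7] = √14.1041 = 3.7555%
Sharpe = (μ − rf) / σ = (1.1143 − 0.07) / 3.7555 = 1.0443 / 3.7555 = 0.2781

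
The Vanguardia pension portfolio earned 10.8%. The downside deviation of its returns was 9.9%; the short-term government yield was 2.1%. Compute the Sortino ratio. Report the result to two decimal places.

0.88

Sortino = (Rp − Rf) / σd = (10.8% − 2.1%) / 9.9% = 8.70% / 9.9% = 0.8788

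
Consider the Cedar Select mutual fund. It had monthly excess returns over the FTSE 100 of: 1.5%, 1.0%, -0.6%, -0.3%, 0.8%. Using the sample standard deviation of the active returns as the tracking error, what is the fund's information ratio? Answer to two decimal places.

Mean return r̄ = 2.40 / 5 = 0.4800%
Sample σ = √[Σ(r − r̄)² / 4] = √[3.1880 / 4] = √0.7970 = 0.8927%
IR = r̄ / tracking error = 0.4800 / 0.8927 = 0.5377

0.54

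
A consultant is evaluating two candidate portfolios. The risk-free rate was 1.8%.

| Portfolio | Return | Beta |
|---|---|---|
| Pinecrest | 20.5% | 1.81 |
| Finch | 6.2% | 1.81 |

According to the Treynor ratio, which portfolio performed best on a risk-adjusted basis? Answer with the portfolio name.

Pinecrest

Pinecrest: Treynor = (20.5% − 1.8%) / 1.81 = 10.331
Finch: Treynor = (6.2% − 1.8%) / 1.81 = 2.431
Highest: Pinecrest (10.331).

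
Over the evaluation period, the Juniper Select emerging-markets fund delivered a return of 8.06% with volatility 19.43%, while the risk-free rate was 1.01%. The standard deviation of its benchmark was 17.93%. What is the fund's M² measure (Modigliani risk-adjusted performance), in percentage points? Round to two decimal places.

Sharpe = (Rp − Rf) / σp = (8.06% − 1.01%) / 19.43% = 0.3628
M² = Rf + Sharpe × σm = 1.01% + 0.3628 × 17.93% = 7.5150%

7.52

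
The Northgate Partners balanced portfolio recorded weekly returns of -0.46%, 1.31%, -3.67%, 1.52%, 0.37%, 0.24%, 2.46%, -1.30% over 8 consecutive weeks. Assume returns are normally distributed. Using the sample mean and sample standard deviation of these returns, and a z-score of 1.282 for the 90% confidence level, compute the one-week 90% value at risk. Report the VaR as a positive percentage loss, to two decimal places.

Mean return μ = 0.470 / 8 = 0.0588%
Sample std dev = √[25.6155 / 7] = 1.9129%
VaR = −(μ − z·σ) = −(0.0588 − 1.282 × 1.9129) = −(-2.3935) = 2.3935%

2.39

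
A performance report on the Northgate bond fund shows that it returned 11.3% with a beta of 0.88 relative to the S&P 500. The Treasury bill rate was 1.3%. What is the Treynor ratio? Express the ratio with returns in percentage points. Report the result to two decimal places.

11.36

Treynor = (Rp − Rf) / β = (11.3% − 1.3%) / 0.88 = 10.00 / 0.88 = 11.3636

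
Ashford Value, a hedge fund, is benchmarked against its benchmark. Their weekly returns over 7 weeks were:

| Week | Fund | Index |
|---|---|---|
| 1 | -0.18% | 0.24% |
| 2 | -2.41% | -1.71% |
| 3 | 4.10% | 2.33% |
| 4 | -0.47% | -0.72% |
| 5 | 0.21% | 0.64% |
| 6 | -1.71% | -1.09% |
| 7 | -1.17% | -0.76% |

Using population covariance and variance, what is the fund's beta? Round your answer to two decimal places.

1.52

r̄p = -0.2329%,  r̄m = -0.1529%
Cov = Σ(rp − r̄p)(rm − r̄m) / 7 = 2.3725
Var(rm) = Σ(rm − r̄m)² / 7 = 1.5630
β = Cov / Var = 2.3725 / 1.5630 = 1.5179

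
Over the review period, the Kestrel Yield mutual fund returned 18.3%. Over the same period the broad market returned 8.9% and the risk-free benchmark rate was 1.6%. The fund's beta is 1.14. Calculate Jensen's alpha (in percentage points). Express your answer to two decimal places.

CAPM expected return = Rf + β(Rm − Rf) = 1.6% + 1.14 × (8.9% − 1.6%) = 1.6 + 1.14 × 7.30 = 9.9220%
Jensen's α = Rp − E[R] = 18.3% − 9.9220% = 8.3780

8.38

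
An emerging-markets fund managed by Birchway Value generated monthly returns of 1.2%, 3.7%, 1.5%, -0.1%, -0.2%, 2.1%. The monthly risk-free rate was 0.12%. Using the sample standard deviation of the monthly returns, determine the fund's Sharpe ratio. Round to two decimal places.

r̄ = (1.2 + 3.7 + 1.5 − 0.1 − 0.2 + 2.1) / 6 = 1.3667%
Σ(r − r̄)² = (1.2 − 1.3667)² + (3.7 − 1.3667)² + (1.5 − 1.3667)² + … = 10.6333
sample σ = √(10.6333 / 5) = √2.1267 = 1.4583%
Sharpe = (r̄ − rf) / σ = (1.3667 − 0.12) / 1.4583 = 1.2467 / 1.4583 = 0.8549

0.85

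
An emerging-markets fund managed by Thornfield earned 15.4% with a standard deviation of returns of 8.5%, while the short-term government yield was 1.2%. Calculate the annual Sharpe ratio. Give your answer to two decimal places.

Sharpe = (Rp − Rf) / σp = (15.4% − 1.2%) / 8.5% = 14.20% / 8.5% = 1.6706

1.67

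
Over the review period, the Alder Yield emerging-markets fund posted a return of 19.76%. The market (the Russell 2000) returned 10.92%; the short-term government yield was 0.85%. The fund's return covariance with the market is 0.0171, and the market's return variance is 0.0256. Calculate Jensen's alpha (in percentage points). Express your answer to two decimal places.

12.18

β = Cov / Var = 0.0171 / 0.0256 = 0.6680
E[R] = Rf + β(Rm − Rf) = 0.85% + 0.6680 × (10.92% − 0.85%) = 7.5768%
α = Rp − E[R] = 19.76% − 7.5768% = 12.1832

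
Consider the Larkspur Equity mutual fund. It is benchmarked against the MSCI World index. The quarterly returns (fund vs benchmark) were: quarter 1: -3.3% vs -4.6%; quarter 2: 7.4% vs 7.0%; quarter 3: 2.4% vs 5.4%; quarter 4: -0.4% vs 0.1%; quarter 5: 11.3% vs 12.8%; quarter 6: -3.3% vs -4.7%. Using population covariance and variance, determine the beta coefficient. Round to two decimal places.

0.83

r̄p = 2.3500%,  r̄m = 2.6667%
Cov = Σ(rp − r̄p)(rm − r̄m) / 6 = 33.7417
Var(rm) = Σ(rm − r̄m)² / 6 = 40.4322
β = Cov / Var = 33.7417 / 40.4322 = 0.8345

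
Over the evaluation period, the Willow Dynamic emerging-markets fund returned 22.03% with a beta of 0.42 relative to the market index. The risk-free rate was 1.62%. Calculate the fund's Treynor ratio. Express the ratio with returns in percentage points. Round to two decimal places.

48.60

Treynor = (Rp − Rf) / β = (22.03% − 1.62%) / 0.42 = 20.41 / 0.42 = 48.5952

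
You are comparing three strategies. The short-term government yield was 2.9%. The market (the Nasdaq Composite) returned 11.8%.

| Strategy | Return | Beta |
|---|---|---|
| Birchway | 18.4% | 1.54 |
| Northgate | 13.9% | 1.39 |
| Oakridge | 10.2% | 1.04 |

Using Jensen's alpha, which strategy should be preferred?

Birchway: α = 18.4% − [2.9% + 1.54 × (11.8% − 2.9%)] = 1.794
Northgate: α = 13.9% − [2.9% + 1.39 × (11.8% − 2.9%)] = -1.371
Oakridge: α = 10.2% − [2.9% + 1.04 × (11.8% − 2.9%)] = -1.956
Highest: Birchway (1.794).

Birchway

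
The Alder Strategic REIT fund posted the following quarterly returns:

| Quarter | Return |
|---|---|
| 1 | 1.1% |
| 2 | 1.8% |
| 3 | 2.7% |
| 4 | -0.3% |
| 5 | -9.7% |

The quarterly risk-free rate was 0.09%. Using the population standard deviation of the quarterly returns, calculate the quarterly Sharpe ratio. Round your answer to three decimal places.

μ = (1.1 + 1.8 + 2.7 − 0.3 − 9.7) / 5 = -4.40 / 5 = -0.8800%
Population σ = √[Σ(r − μ)² / 5] = √[102.0480 / 5] = √20.4096 = 4.5177%
Sharpe = (μ − rf) / σ = (-0.8800 − 0.09) / 4.5177 = -0.9700 / 4.5177 = -0.2147

-0.215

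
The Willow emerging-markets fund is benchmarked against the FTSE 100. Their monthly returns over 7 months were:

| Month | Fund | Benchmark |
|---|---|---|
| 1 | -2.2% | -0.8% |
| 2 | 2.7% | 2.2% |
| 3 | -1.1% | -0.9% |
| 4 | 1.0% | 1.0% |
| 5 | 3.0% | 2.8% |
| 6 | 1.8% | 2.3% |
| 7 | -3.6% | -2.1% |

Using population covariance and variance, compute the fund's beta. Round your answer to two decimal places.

1.31

r̄p = 0.2286%,  r̄m = 0.6429%
Cov = Σ(rp − r̄p)(rm − r̄m) / 7 = 4.1088
Var(rm) = Σ(rm − r̄m)² / 7 = 3.1339
β = Cov / Var = 4.1088 / 3.1339 = 1.3111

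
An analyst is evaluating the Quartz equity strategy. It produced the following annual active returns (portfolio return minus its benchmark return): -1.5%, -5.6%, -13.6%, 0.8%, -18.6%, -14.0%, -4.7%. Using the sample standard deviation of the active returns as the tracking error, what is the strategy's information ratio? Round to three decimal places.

r̄ = (-1.5 − 5.6 − 13.6 + 0.8 − 18.6 − 14 − 4.7) / 7 = -57.20 / 7 = -8.1714%
Sample std dev = √[315.8543 / 6] = 7.2555%
IR = r̄ / tracking error = -8.1714 / 7.2555 = -1.1262

-1.126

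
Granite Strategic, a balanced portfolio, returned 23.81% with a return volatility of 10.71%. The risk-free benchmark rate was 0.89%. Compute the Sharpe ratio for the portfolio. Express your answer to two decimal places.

Sharpe = (Rp − Rf) / σp = (23.81% − 0.89%) / 10.71% = 22.92% / 10.71% = 2.1401

2.14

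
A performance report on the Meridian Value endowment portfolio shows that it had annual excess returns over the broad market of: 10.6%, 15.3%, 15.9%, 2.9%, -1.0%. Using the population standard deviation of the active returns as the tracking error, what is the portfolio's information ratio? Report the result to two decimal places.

1.30

r̄ = (10.6 + 15.3 + 15.9 + 2.9 − 1) / 5 = 43.70 / 5 = 8.7400%
Σ(r − r̄)² = (10.6 − 8.7400)² + (15.3 − 8.7400)² + … = 226.7320
population σ = √(226.7320 / 5) = √45.3464 = 6.7340%
IR = r̄ / tracking error = 8.7400 / 6.7340 = 1.2979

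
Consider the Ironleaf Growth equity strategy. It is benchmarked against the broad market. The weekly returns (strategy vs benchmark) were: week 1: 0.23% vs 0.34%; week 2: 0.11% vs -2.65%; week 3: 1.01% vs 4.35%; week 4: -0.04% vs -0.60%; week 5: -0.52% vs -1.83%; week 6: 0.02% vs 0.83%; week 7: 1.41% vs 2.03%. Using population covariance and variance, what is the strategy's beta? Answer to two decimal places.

0.22

r̄p = 0.3171%,  r̄m = 0.3529%
Cov = Σ(rp − r̄p)(rm − r̄m) / 7 = 1.0359
Var(rm) = Σ(rm − r̄m)² / 7 = 4.8154
β = Cov / Var = 1.0359 / 4.8154 = 0.2151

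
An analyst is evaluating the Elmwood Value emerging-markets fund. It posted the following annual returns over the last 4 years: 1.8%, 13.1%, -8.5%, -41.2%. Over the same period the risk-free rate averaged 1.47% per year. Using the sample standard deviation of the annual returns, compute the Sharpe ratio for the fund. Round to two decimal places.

-0.43

Mean return r̄ = -34.80 / 4 = -8.7000%
Σ(r − r̄)² = (1.8 − (-8.7000))² + (13.1 − (-8.7000))² + … = 1641.7800
sample σ = √(1641.7800 / 3) = √547.2600 = 23.3936%
Sharpe = (r̄ − rf) / σ = (-8.7000 − 1.47) / 23.3936 = -10.1700 / 23.3936 = -0.4347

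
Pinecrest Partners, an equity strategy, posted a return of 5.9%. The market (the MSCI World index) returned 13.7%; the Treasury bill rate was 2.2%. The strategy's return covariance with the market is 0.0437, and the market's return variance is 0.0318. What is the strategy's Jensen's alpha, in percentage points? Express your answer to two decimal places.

β = Cov / Var = 0.0437 / 0.0318 = 1.3742
E[R] = Rf + β(Rm − Rf) = 2.2% + 1.3742 × (13.7% − 2.2%) = 18.0033%
α = Rp − E[R] = 5.9% − 18.0033% = -12.1033

-12.10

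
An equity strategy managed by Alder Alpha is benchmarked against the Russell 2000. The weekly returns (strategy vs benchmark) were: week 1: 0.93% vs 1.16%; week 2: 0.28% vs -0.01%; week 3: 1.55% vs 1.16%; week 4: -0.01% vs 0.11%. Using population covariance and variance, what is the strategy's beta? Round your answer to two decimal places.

0.98

r̄p = 0.6875%,  r̄m = 0.6050%
Cov = Σ(rp − r̄p)(rm − r̄m) / 4 = 0.3023
Var(rm) = Σ(rm − r̄m)² / 4 = 0.3098
β = Cov / Var = 0.3023 / 0.3098 = 0.9758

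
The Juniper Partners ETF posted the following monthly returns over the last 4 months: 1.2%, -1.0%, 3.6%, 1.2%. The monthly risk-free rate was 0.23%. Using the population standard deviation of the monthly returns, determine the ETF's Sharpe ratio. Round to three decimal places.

0.627

r̄ = (1.2 − 1 + 3.6 + 1.2) / 4 = 1.2500%
Σ(r − r̄)² = (1.2 − 1.2500)² + (-1 − 1.2500)² + (3.6 − 1.2500)² + … = 10.5900
σ = √[10.5900 / 4] = 1.6271%
Sharpe = (r̄ − rf) / σ = (1.2500 − 0.23) / 1.6271 = 1.0200 / 1.6271 = 0.6269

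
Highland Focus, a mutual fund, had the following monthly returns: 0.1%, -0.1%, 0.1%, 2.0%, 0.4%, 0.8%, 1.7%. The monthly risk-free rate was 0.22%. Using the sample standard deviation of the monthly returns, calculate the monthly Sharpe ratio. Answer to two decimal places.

0.59

Mean return r̄ = 5.00 / 7 = 0.7143%
Σ(r − r̄)² = (0.1 − 0.7143)² + (-0.1 − 0.7143)² + (0.1 − 0.7143)² + … = 4.1486
sample σ = √(4.1486 / 6) = √0.6914 = 0.8315%
Sharpe = (r̄ − rf) / σ = (0.7143 − 0.22) / 0.8315 = 0.4943 / 0.8315 = 0.5945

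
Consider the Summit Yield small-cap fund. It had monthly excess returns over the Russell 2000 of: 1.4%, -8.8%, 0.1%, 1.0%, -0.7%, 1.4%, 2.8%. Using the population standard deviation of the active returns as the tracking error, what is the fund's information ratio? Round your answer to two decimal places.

Mean return μ = -2.80 / 7 = -0.4000%
Population std dev = √[89.5800 / 7] = 3.5773%
IR = μ / tracking error = -0.4000 / 3.5773 = -0.1118

-0.11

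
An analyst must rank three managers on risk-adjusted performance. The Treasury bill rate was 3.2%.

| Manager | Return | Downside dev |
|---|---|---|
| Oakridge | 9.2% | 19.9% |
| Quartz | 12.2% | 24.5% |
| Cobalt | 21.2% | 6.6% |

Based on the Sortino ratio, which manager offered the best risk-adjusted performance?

Cobalt

Oakridge: Sortino ratio = (9.2% − 3.2%) / 19.9% = 0.302
Quartz: Sortino ratio = (12.2% − 3.2%) / 24.5% = 0.367
Cobalt: Sortino ratio = (21.2% − 3.2%) / 6.6% = 2.727
Highest: Cobalt (2.727).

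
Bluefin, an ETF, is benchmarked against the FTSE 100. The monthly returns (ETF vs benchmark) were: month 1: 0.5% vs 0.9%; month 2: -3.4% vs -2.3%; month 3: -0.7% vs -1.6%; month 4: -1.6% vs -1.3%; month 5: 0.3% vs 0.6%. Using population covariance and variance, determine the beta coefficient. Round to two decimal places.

r̄p = -0.9800%,  r̄m = -0.7400%
Cov = Σ(rp − r̄p)(rm − r̄m) / 5 = 1.6048
Var(rm) = Σ(rm − r̄m)² / 5 = 1.5944
β = Cov / Var = 1.6048 / 1.5944 = 1.0065

1.01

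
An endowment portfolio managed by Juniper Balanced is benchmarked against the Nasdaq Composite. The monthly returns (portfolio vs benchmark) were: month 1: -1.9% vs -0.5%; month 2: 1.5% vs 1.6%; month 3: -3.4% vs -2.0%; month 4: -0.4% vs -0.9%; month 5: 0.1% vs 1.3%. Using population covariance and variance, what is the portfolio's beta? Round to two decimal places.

r̄p = -0.8200%,  r̄m = -0.1000%
Cov = Σ(rp − r̄p)(rm − r̄m) / 5 = 2.0460
Var(rm) = Σ(rm − r̄m)² / 5 = 1.8520
β = Cov / Var = 2.0460 / 1.8520 = 1.1048

1.10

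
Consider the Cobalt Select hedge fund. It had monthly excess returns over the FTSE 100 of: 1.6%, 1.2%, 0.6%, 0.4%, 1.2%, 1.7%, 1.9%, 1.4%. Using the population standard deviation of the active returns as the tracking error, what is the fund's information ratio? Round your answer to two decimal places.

2.55

r̄ = (1.6 + 1.2 + 0.6 + 0.4 + 1.2 + 1.7 + 1.9 + 1.4) / 8 = 1.2500%
Population σ = √[Σ(r − r̄)² / 8] = √[1.9200 / 8] = √0.2400 = 0.4899%
IR = r̄ / tracking error = 1.2500 / 0.4899 = 2.5515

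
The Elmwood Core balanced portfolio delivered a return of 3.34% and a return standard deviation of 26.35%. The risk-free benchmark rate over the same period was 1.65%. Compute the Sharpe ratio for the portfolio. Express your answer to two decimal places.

0.06

Sharpe = (Rp − Rf) / σp = (3.34% − 1.65%) / 26.35% = 1.69% / 26.35% = 0.0641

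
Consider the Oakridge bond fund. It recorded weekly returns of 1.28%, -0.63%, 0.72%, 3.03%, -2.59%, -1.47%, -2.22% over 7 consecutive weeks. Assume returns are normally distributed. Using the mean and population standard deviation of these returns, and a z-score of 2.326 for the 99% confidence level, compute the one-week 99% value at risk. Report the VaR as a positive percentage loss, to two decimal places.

μ = (1.28 − 0.63 + 0.72 + 3.03 − 2.59 − 1.47 − 2.22) / 7 = -0.2686%
Population std dev = √[25.0271 / 7] = 1.8908%
VaR = −(μ − z·σ) = −(-0.2686 − 2.326 × 1.8908) = −(-4.6666) = 4.6666%

4.67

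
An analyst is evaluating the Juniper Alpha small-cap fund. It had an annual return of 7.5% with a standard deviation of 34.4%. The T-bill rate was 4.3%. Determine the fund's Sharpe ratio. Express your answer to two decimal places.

0.09

Sharpe = (Rp − Rf) / σp = (7.5% − 4.3%) / 34.4% = 3.20% / 34.4% = 0.0930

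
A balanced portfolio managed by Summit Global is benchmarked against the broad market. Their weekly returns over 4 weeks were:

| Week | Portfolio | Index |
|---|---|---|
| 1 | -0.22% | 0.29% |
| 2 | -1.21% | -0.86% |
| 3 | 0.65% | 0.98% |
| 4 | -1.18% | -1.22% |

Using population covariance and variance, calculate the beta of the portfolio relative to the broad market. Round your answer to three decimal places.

r̄p = -0.4900%,  r̄m = -0.2025%
Cov = Σ(rp − r̄p)(rm − r̄m) / 4 = 0.6641
Var(rm) = Σ(rm − r̄m)² / 4 = 0.7771
β = Cov / Var = 0.6641 / 0.7771 = 0.8546

0.855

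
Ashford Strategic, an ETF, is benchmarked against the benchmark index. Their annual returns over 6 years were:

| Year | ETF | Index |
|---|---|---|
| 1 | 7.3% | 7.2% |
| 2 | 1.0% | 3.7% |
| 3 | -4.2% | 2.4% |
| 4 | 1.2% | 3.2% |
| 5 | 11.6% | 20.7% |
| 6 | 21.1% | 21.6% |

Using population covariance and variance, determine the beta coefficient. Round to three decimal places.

r̄p = 6.3333%,  r̄m = 9.8000%
Cov = Σ(rp − r̄p)(rm − r̄m) / 6 = 62.2500
Var(rm) = Σ(rm − r̄m)² / 6 = 66.7233
β = Cov / Var = 62.2500 / 66.7233 = 0.9330

0.933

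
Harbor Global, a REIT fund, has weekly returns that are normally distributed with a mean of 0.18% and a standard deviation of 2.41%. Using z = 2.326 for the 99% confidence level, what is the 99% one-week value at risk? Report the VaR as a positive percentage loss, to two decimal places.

VaR (as % loss) = −(μ − z·σ) = −(0.18% − 2.326 × 2.41%) = −(-5.42566%) = 5.42566%

5.43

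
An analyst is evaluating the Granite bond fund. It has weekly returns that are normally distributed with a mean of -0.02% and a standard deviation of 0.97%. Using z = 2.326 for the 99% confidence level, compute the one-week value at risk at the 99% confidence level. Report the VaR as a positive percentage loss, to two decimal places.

VaR (as % loss) = −(μ − z·σ) = −(-0.02% − 2.326 × 0.97%) = −(-2.27622%) = 2.27622%

2.28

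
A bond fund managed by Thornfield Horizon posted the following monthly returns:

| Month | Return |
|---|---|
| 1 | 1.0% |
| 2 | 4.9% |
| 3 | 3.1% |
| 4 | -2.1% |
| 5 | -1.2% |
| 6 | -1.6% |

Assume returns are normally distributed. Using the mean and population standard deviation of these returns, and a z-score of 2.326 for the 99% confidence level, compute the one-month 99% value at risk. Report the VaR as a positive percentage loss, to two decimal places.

5.34

Mean return r̄ = 4.10 / 6 = 0.6833%
Σ(r − r̄)² = (1 − 0.6833)² + (4.9 − 0.6833)² + (3.1 − 0.6833)² + … = 40.2283
σ = √[40.2283 / 6] = 2.5893%
VaR = −(r̄ − z·σ) = −(0.6833 − 2.326 × 2.5893) = −(-5.3394) = 5.3394%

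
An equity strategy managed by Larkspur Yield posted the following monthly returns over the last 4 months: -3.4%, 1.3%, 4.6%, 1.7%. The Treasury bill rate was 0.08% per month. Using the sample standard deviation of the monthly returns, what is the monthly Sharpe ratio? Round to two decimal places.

Mean return r̄ = 4.20 / 4 = 1.0500%
Σ(r − r̄)² = 32.8900; sample σ = √(32.8900/3) = 3.3111%
Sharpe = (r̄ − rf) / σ = (1.0500 − 0.08) / 3.3111 = 0.9700 / 3.3111 = 0.2930

0.29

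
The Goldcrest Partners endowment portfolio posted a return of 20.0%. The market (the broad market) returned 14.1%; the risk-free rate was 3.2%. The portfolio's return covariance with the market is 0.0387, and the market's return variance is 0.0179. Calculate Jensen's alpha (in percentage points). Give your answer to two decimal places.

-6.77

β = Cov / Var = 0.0387 / 0.0179 = 2.1620
E[R] = Rf + β(Rm − Rf) = 3.2% + 2.1620 × (14.1% − 3.2%) = 26.7658%
α = Rp − E[R] = 20.0% − 26.7658% = -6.7658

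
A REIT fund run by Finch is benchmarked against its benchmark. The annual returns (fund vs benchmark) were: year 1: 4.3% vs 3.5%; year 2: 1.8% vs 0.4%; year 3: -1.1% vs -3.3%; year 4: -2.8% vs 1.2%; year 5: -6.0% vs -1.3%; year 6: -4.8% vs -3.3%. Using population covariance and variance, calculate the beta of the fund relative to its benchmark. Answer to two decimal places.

r̄p = -1.4333%,  r̄m = -0.4667%
Cov = Σ(rp − r̄p)(rm − r̄m) / 6 = 5.9444
Var(rm) = Σ(rm − r̄m)² / 6 = 6.0022
β = Cov / Var = 5.9444 / 6.0022 = 0.9904

0.99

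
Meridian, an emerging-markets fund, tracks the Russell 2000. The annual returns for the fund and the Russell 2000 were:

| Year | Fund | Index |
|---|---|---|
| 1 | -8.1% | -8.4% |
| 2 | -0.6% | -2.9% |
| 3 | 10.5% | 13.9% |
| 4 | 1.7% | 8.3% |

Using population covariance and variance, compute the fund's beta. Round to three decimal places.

0.708

r̄p = 0.8750%,  r̄m = 2.7250%
Cov = Σ(rp − r̄p)(rm − r̄m) / 4 = 55.0756
Var(rm) = Σ(rm − r̄m)² / 4 = 77.8419
β = Cov / Var = 55.0756 / 77.8419 = 0.7075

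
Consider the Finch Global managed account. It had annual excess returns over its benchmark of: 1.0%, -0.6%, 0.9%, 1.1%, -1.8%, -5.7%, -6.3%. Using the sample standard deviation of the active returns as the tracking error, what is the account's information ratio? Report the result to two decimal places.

-0.51

μ = (1 − 0.6 + 0.9 + 1.1 − 1.8 − 5.7 − 6.3) / 7 = -11.40 / 7 = -1.6286%
Σ(r − μ)² = 60.2343; sample σ = √(60.2343/6) = 3.1684%
IR = μ / tracking error = -1.6286 / 3.1684 = -0.5140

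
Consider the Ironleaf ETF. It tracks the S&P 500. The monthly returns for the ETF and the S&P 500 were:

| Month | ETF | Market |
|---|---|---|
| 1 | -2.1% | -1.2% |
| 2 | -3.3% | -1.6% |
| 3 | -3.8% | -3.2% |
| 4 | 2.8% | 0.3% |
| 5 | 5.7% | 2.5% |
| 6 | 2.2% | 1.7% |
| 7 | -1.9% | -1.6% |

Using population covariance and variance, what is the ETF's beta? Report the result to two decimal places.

1.69

r̄p = -0.0571%,  r̄m = -0.4429%
Cov = Σ(rp − r̄p)(rm − r̄m) / 7 = 5.9504
Var(rm) = Σ(rm − r̄m)² / 7 = 3.5224
β = Cov / Var = 5.9504 / 3.5224 = 1.6893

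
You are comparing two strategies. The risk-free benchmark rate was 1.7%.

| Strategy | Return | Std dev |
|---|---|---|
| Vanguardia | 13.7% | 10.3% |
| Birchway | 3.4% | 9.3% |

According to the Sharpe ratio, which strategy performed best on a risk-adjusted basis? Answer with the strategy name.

Vanguardia: Sharpe ratio = (13.7% − 1.7%) / 10.3% = 1.165
Birchway: Sharpe ratio = (3.4% − 1.7%) / 9.3% = 0.183
Highest: Vanguardia (1.165).

Vanguardia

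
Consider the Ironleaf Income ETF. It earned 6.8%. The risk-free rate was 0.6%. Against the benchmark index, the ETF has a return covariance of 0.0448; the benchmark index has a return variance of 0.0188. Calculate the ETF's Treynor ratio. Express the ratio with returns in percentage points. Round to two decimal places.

2.60

β = Cov / Var = 0.0448 / 0.0188 = 2.3830
Treynor = (Rp − Rf) / β = (6.8% − 0.6%) / 2.3830 = 6.20 / 2.3830 = 2.6018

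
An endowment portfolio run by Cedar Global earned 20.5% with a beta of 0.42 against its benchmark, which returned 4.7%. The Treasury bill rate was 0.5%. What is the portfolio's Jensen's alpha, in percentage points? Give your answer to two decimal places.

18.24

CAPM expected return = Rf + β(Rm − Rf) = 0.5% + 0.42 × (4.7% − 0.5%) = 0.5 + 0.42 × 4.20 = 2.2640%
Jensen's α = Rp − E[R] = 20.5% − 2.2640% = 18.2360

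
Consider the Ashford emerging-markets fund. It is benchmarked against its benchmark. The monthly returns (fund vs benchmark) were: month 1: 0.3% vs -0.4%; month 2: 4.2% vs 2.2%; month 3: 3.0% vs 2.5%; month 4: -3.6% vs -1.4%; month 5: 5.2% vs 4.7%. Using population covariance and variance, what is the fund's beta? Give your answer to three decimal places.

1.359

r̄p = 1.8200%,  r̄m = 1.5200%
Cov = Σ(rp − r̄p)(rm − r̄m) / 5 = 6.4536
Var(rm) = Σ(rm − r̄m)² / 5 = 4.7496
β = Cov / Var = 6.4536 / 4.7496 = 1.3588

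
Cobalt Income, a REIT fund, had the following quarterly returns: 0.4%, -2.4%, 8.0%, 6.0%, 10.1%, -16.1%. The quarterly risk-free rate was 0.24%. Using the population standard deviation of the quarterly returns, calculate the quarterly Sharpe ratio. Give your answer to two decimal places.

0.09

r̄ = (0.4 − 2.4 + 8 + 6 + 10.1 − 16.1) / 6 = 6.00 / 6 = 1.0000%
Σ(r − r̄)² = (0.4 − 1.0000)² + (-2.4 − 1.0000)² + … = 461.1400
population σ = √(461.1400 / 6) = √76.8567 = 8.7668%
Sharpe = (r̄ − rf) / σ = (1.0000 − 0.24) / 8.7668 = 0.7600 / 8.7668 = 0.0867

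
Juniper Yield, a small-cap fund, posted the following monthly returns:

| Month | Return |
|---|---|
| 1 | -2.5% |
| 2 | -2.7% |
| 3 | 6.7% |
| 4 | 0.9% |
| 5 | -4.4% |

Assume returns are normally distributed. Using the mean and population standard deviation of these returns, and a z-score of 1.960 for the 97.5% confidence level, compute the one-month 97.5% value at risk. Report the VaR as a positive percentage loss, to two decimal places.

Mean return r̄ = -2.00 / 5 = -0.4000%
Population σ = √[Σ(r − r̄)² / 5] = √[77.8000 / 5] = √15.5600 = 3.9446%
VaR = −(r̄ − z·σ) = −(-0.4000 − 1.960 × 3.9446) = −(-8.1314) = 8.1314%

8.13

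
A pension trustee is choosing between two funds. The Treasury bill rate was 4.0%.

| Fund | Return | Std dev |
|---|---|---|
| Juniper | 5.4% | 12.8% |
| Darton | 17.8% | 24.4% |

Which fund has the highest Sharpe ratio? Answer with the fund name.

Juniper: Sharpe ratio = (5.4% − 4.0%) / 12.8% = 0.109
Darton: Sharpe ratio = (17.8% − 4.0%) / 24.4% = 0.566
Highest: Darton (0.566).

Darton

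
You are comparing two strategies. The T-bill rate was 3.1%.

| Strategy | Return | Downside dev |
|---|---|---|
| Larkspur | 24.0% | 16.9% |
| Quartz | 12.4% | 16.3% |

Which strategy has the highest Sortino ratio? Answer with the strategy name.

Larkspur

Larkspur: Sortino ratio = (24.0% − 3.1%) / 16.9% = 1.237
Quartz: Sortino ratio = (12.4% − 3.1%) / 16.3% = 0.571
Highest: Larkspur (1.237).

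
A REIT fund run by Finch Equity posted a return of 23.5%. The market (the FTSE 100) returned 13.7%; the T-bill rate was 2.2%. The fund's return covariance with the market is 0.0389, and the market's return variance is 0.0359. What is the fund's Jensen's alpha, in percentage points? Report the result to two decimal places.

8.84

β = Cov / Var = 0.0389 / 0.0359 = 1.0836
E[R] = Rf + β(Rm − Rf) = 2.2% + 1.0836 × (13.7% − 2.2%) = 14.6614%
α = Rp − E[R] = 23.5% − 14.6614% = 8.8386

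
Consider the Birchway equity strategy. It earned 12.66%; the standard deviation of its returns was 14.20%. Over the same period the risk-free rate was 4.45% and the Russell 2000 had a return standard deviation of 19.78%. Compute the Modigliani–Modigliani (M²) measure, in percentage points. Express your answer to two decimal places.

Sharpe = (Rp − Rf) / σp = (12.66% − 4.45%) / 14.20% = 0.5782
M² = Rf + Sharpe × σm = 4.45% + 0.5782 × 19.78% = 15.8868%

15.89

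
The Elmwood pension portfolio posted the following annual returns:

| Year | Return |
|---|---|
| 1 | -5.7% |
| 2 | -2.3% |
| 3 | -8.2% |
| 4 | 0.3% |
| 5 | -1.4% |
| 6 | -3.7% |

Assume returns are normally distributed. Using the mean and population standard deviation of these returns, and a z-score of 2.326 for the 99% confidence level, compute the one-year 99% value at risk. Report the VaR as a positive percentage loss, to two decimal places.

μ = (-5.7 − 2.3 − 8.2 + 0.3 − 1.4 − 3.7) / 6 = -21.00 / 6 = -3.5000%
Population std dev = √[47.2600 / 6] = 2.8065%
VaR = −(μ − z·σ) = −(-3.5000 − 2.326 × 2.8065) = −(-10.0279) = 10.0279%

10.03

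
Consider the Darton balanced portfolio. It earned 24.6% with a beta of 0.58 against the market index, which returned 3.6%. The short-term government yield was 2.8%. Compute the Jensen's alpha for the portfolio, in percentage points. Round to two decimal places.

21.34

CAPM expected return = Rf + β(Rm − Rf) = 2.8% + 0.58 × (3.6% − 2.8%) = 2.8 + 0.58 × 0.80 = 3.2640%
Jensen's α = Rp − E[R] = 24.6% − 3.2640% = 21.3360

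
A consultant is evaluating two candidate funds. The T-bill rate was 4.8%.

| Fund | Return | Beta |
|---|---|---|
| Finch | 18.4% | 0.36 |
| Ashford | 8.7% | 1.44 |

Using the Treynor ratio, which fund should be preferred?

Finch

Finch: Treynor = (18.4% − 4.8%) / 0.36 = 37.778
Ashford: Treynor = (8.7% − 4.8%) / 1.44 = 2.708
Highest: Finch (37.778).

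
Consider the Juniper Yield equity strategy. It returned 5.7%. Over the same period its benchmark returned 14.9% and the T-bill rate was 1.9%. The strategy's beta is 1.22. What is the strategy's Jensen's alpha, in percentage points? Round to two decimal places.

-12.06

CAPM expected return = Rf + β(Rm − Rf) = 1.9% + 1.22 × (14.9% − 1.9%) = 1.9 + 1.22 × 13.00 = 17.7600%
Jensen's α = Rp − E[R] = 5.7% − 17.7600% = -12.0600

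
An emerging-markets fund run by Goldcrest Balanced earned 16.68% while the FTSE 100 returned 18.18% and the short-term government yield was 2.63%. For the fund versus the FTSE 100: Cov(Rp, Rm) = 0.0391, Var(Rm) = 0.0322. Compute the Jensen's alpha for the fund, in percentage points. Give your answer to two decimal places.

β = Cov / Var = 0.0391 / 0.0322 = 1.2143
E[R] = Rf + β(Rm − Rf) = 2.63% + 1.2143 × (18.18% − 2.63%) = 21.5124%
α = Rp − E[R] = 16.68% − 21.5124% = -4.8324

-4.83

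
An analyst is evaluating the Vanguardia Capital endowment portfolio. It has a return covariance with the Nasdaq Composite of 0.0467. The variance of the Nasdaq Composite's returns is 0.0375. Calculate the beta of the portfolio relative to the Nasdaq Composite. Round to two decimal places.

1.25

β = Cov(Rp, Rm) / Var(Rm) = 0.0467 / 0.0375 = 1.2453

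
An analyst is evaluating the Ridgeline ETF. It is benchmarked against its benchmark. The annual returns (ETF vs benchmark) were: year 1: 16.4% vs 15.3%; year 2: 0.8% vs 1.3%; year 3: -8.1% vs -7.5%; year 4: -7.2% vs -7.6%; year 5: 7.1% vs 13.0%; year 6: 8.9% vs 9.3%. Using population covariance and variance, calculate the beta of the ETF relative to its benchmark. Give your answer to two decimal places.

0.92

r̄p = 2.9833%,  r̄m = 3.9667%
Cov = Σ(rp − r̄p)(rm − r̄m) / 6 = 78.5828
Var(rm) = Σ(rm − r̄m)² / 6 = 85.1456
β = Cov / Var = 78.5828 / 85.1456 = 0.9229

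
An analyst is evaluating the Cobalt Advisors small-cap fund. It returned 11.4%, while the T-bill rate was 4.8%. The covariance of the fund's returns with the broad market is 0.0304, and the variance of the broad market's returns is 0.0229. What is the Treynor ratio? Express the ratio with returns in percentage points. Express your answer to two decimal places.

4.97

β = Cov / Var = 0.0304 / 0.0229 = 1.3275
Treynor = (Rp − Rf) / β = (11.4% − 4.8%) / 1.3275 = 6.60 / 1.3275 = 4.9718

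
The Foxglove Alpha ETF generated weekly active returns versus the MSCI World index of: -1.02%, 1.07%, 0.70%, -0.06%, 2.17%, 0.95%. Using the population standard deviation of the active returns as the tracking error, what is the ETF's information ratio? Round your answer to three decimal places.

r̄ = (-1.02 + 1.07 + 0.7 − 0.06 + 2.17 + 0.95) / 6 = 3.810 / 6 = 0.6350%
Σ(r − r̄)² = (-1.02 − 0.6350)² + (1.07 − 0.6350)² + … = 5.8710
σ = √[5.8710 / 6] = 0.9892%
IR = r̄ / tracking error = 0.6350 / 0.9892 = 0.6419

0.642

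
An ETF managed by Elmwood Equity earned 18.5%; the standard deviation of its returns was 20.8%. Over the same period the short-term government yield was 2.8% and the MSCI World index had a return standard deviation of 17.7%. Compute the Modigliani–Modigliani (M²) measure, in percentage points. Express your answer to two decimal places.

16.16

Sharpe = (Rp − Rf) / σp = (18.5% − 2.8%) / 20.8% = 0.7548
M² = Rf + Sharpe × σm = 2.8% + 0.7548 × 17.7% = 16.1600%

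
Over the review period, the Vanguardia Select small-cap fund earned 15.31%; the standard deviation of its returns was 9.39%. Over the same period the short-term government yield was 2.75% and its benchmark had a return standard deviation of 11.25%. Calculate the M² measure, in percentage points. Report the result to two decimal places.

Sharpe = (Rp − Rf) / σp = (15.31% − 2.75%) / 9.39% = 1.3376
M² = Rf + Sharpe × σm = 2.75% + 1.3376 × 11.25% = 17.7980%

17.80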